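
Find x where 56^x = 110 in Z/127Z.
89

Baby-step giant-step with step n = ⌈√127⌉ = 12.
Baby steps 56^j mod 127 (j:value) for j=0..11: 0:1, 1:56, 2:88, 3:102, 4:124, 5:86, 6:117, 7:75, 8:9, 9:123, 10:30, 11:29.
Giant-step multiplier: 56^(-12) ≡ 56^(126-12) = 56^114 ≡ 47 (mod 127).
Giant steps γ_i = 110·47^i mod 127: γ_0=110, γ_1=90, γ_2=39, γ_3=55, γ_4=45, γ_5=83, γ_6=91, γ_7=86 (in table at j=5).
x = i·n + j = 7·12 + 5 = 89.
Check: 56^89 ≡ 110 (mod 127).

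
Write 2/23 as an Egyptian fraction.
1/12 + 1/276

Greedy algorithm:
2/23: ceiling(23/2) = 12, use 1/12
1/276: ceiling(276/1) = 276, use 1/276
Result: 2/23 = 1/12 + 1/276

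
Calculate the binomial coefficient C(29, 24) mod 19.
5

Using Lucas' theorem:
Write n=29 and k=24 in base 19:
n in base 19: [1, 10]
k in base 19: [1, 5]
C(29,24) mod 19 = ∏ C(n_i, k_i) mod 19
Digit binomials (mod 19): C(1,1) = 1; C(10,5) = 252 ≡ 5
Product: 1 × 5 = 5 ≡ 5 (mod 19)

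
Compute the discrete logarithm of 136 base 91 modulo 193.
17

Baby-step giant-step with step n = ⌈√193⌉ = 14.
Baby steps 91^j mod 193 (j:value) for j=0..13: 0:1, 1:91, 2:175, 3:99, 4:131, 5:148, 6:151, 7:38, 8:177, 9:88, 10:95, 11:153, 12:27, 13:141.
Giant-step multiplier: 91^(-14) ≡ 91^(192-14) = 91^178 ≡ 110 (mod 193).
Giant steps γ_i = 136·110^i mod 193: γ_0=136, γ_1=99 (in table at j=3).
x = i·n + j = 1·14 + 3 = 17.
Check: 91^17 ≡ 136 (mod 193).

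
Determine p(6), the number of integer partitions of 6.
11

p(n) counts ways to write n as a sum of positive integers (order ignored).
Examples: 6; 5 + 1; 4 + 2; 4 + 1 + 1; 3 + 3; ... (11 total)
p(6) = 11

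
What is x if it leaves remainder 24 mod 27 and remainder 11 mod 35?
186

Using Chinese Remainder Theorem:
M = 27 × 35 = 945
M1 = 35, M2 = 27
y1 = 35^(-1) mod 27 = 17
y2 = 27^(-1) mod 35 = 13
x = (24×35×17 + 11×27×13) mod 945 = 186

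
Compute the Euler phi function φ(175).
120

175 = 5^2 × 7
φ(n) = n × ∏(1 - 1/p) for each prime p dividing n
φ(175) = 175 × (1 - 1/5) × (1 - 1/7) = 120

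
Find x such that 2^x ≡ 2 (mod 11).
1

Baby-step giant-step with step n = ⌈√11⌉ = 4.
Baby steps 2^j mod 11 (j:value) for j=0..3: 0:1, 1:2, 2:4, 3:8.
h = 2 is already in the table at j=1, so x = 1.
Check: 2^1 ≡ 2 (mod 11).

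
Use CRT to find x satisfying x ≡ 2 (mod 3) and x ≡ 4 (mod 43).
47

Using Chinese Remainder Theorem:
M = 3 × 43 = 129
M1 = 43, M2 = 3
y1 = 43^(-1) mod 3 = 1
y2 = 3^(-1) mod 43 = 29
x = (2×43×1 + 4×3×29) mod 129 = 47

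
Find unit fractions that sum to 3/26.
1/9 + 1/234

Greedy algorithm:
3/26: ceiling(26/3) = 9, use 1/9
1/234: ceiling(234/1) = 234, use 1/234
Result: 3/26 = 1/9 + 1/234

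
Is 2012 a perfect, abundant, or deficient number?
deficient

Proper divisors of 2012: sum = 1 + 2 + 4 + 503 + 1006 = 1516
Since 1516 < 2012, 2012 is deficient.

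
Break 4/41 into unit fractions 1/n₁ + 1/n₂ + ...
1/11 + 1/151 + 1/34051 + 1/2318907151

Greedy algorithm:
4/41: ceiling(41/4) = 11, use 1/11
3/451: ceiling(451/3) = 151, use 1/151
2/68101: ceiling(68101/2) = 34051, use 1/34051
1/2318907151: ceiling(2318907151/1) = 2318907151, use 1/2318907151
Result: 4/41 = 1/11 + 1/151 + 1/34051 + 1/2318907151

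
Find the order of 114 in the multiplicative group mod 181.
15

181 is prime, so ord(114) divides φ(181) = 180.
Divisors of 180: 1, 2, 3, 4, 5, 6, 9, 10, 12, 15, 18, 20, 30, 36, 45, 60, 90, 180.
Repeated squaring: 114^1 ≡ 114, 114^2 ≡ 145, 114^4 ≡ 29, 114^8 ≡ 117, 114^16 ≡ 114, 114^32 ≡ 145, 114^64 ≡ 29, 114^128 ≡ 117 (mod 181).
Test 114^d mod 181 for each divisor d in increasing order:
114^1 ≡ 114
114^2 ≡ 145
114^3 = 114^2·114^1 ≡ 59
114^4 ≡ 29
114^5 = 114^4·114^1 ≡ 48
114^6 = 114^4·114^2 ≡ 42
114^9 = 114^8·114^1 ≡ 125
114^10 = 114^8·114^2 ≡ 132
114^12 = 114^8·114^4 ≡ 135
114^15 = 114^8·114^4·114^2·114^1 ≡ 1  ← first divisor giving 1
The order is 15.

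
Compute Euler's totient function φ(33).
20

33 = 3 × 11
φ(n) = n × ∏(1 - 1/p) for each prime p dividing n
φ(33) = 33 × (1 - 1/3) × (1 - 1/11) = 20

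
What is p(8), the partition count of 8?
22

p(n) counts ways to write n as a sum of positive integers (order ignored).
Examples: 8; 7 + 1; 6 + 2; 6 + 1 + 1; 5 + 3; ... (22 total)
p(8) = 22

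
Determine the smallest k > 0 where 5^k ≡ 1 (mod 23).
22

23 is prime, so ord(5) divides φ(23) = 22.
Divisors of 22: 1, 2, 11, 22.
Repeated squaring: 5^1 ≡ 5, 5^2 ≡ 2, 5^4 ≡ 4, 5^8 ≡ 16, 5^16 ≡ 3 (mod 23).
Test 5^d mod 23 for each divisor d in increasing order:
5^1 ≡ 5
5^2 ≡ 2
5^11 = 5^8·5^2·5^1 ≡ 22
5^22 = 5^16·5^4·5^2 ≡ 1  ← first divisor giving 1
The order is 22.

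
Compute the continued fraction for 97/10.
[9; 1, 2, 3]

Euclidean algorithm steps:
97 = 9 × 10 + 7
10 = 1 × 7 + 3
7 = 2 × 3 + 1
3 = 3 × 1 + 0
Continued fraction: [9; 1, 2, 3]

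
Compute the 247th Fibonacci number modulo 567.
454

Matrix identity: Q^n = [[F_(n+1), F_n], [F_n, F_(n-1)]] with Q = [[1,1],[1,0]].
n = 247 = 11110111₂. Square-and-multiply, entries mod 567:
Q^1 = [[1,1],[1,0]]
Q^3 = (Q^1)²·Q = [[3,2],[2,1]]
Q^7 = (Q^3)²·Q = [[21,13],[13,8]]
Q^15 = (Q^7)²·Q = [[420,43],[43,377]]
Q^30 = (Q^15)² = [[211,251],[251,527]]
Q^61 = (Q^30)²·Q = [[188,359],[359,396]]
Q^123 = (Q^61)²·Q = [[228,362],[362,433]]
Q^247 = (Q^123)²·Q = [[462,454],[454,8]]
F_247 mod 567 = Q^247[0][1] = 454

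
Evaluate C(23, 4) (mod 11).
0

Using Lucas' theorem:
Write n=23 and k=4 in base 11:
n in base 11: [2, 1]
k in base 11: [0, 4]
C(23,4) mod 11 = ∏ C(n_i, k_i) mod 11
Digit binomials (mod 11): C(2,0) = 1; C(1,4) = 0 (k_i > n_i)
Product: 1 × 0 = 0 ≡ 0 (mod 11)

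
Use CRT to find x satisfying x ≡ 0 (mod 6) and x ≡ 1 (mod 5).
6

Using Chinese Remainder Theorem:
M = 6 × 5 = 30
M1 = 5, M2 = 6
y1 = 5^(-1) mod 6 = 5
y2 = 6^(-1) mod 5 = 1
x = (0×5×5 + 1×6×1) mod 30 = 6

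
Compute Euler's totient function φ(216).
72

216 = 2^3 × 3^3
φ(n) = n × ∏(1 - 1/p) for each prime p dividing n
φ(216) = 216 × (1 - 1/2) × (1 - 1/3) = 72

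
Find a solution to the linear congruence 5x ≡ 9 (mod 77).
x ≡ 48 (mod 77)

gcd(5, 77) = 1, which divides 9, so solutions exist.
Find 5^(-1) mod 77 by the extended Euclidean algorithm:
77 = 15 × 5 + 2  ⟹  2 = (1)·77 + (-15)·5
5 = 2 × 2 + 1  ⟹  1 = (-2)·77 + (31)·5
So (31)·5 ≡ 1 (mod 77), i.e. 5^(-1) ≡ 31 (mod 77).
x ≡ 31 × 9 = 279 ≡ 48 (mod 77).
Check: 5 × 48 = 240 ≡ 9 (mod 77).
Unique solution: x ≡ 48 (mod 77)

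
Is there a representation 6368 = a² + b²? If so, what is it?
Not possible

Factorization: 6368 = 2^5 × 199
By Fermat: n is sum of two squares iff every prime p ≡ 3 (mod 4) appears to even power.
Prime(s) ≡ 3 (mod 4) with odd exponent: [(199, 1)]
Therefore 6368 cannot be expressed as a² + b².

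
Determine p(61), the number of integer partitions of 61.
1121505

p(n) counts ways to write n as a sum of positive integers (order ignored).
Euler's pentagonal recurrence: p(k) = p(k-1) + p(k-2) - p(k-5) - p(k-7) + p(k-12) + p(k-15) - ... (offsets j(3j∓1)/2, signs ++--, p(0)=1, p(<0)=0).
DP table for k = 0..60: p(0)=1, p(1)=1, p(2)=2, p(3)=3, p(4)=5, p(5)=7, p(6)=11, p(7)=15, p(8)=22, p(9)=30, p(10)=42, p(11)=56, p(12)=77, p(13)=101, p(14)=135, p(15)=176, p(16)=231, p(17)=297, p(18)=385, p(19)=490, p(20)=627, p(21)=792, p(22)=1002, p(23)=1255, p(24)=1575, p(25)=1958, p(26)=2436, p(27)=3010, p(28)=3718, p(29)=4565, p(30)=5604, p(31)=6842, p(32)=8349, p(33)=10143, p(34)=12310, p(35)=14883, p(36)=17977, p(37)=21637, p(38)=26015, p(39)=31185, p(40)=37338, p(41)=44583, p(42)=53174, p(43)=63261, p(44)=75175, p(45)=89134, p(46)=105558, p(47)=124754, p(48)=147273, p(49)=173525, p(50)=204226, p(51)=239943, p(52)=281589, p(53)=329931, p(54)=386155, p(55)=451276, p(56)=526823, p(57)=614154, p(58)=715220, p(59)=831820, p(60)=966467.
Final step: p(61) = p(60) + p(59) - p(56) - p(54) + p(49) + p(46) - p(39) - p(35) + p(26) + p(21) - p(10) - p(4)
= 966467 + 831820 - 526823 - 386155 + 173525 + 105558 - 31185 - 14883 + 2436 + 792 - 42 - 5
= 1121505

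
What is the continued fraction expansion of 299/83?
[3; 1, 1, 1, 1, 16]

Euclidean algorithm steps:
299 = 3 × 83 + 50
83 = 1 × 50 + 33
50 = 1 × 33 + 17
33 = 1 × 17 + 16
17 = 1 × 16 + 1
16 = 16 × 1 + 0
Continued fraction: [3; 1, 1, 1, 1, 16]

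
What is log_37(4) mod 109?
66

Baby-step giant-step with step n = ⌈√109⌉ = 11.
Baby steps 37^j mod 109 (j:value) for j=0..10: 0:1, 1:37, 2:61, 3:77, 4:15, 5:10, 6:43, 7:65, 8:7, 9:41, 10:100.
Giant-step multiplier: 37^(-11) ≡ 37^(108-11) = 37^97 ≡ 18 (mod 109).
Giant steps γ_i = 4·18^i mod 109: γ_0=4, γ_1=72, γ_2=97, γ_3=2, γ_4=36, γ_5=103, γ_6=1 (in table at j=0).
x = i·n + j = 6·11 + 0 = 66.
Check: 37^66 ≡ 4 (mod 109).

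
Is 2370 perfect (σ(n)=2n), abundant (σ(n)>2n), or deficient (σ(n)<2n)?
abundant

Proper divisors of 2370: sum = 1 + 2 + 3 + 5 + 6 + 10 + 15 + 30 + 79 + 158 + 237 + 395 + 474 + 790 + 1185 = 3390
Since 3390 > 2370, 2370 is abundant.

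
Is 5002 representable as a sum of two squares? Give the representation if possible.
39² + 59² (a=39, b=59)

Factorization: 5002 = 2 × 41 × 61
By Fermat: n is sum of two squares iff every prime p ≡ 3 (mod 4) appears to even power.
All primes ≡ 3 (mod 4) appear to even power.
Search a = 0, 1, 2, … for 5002 - a² a perfect square: first hit at a = 39: 5002 - 1521 = 3481 = 59².
5002 = 39² + 59² = 1521 + 3481 ✓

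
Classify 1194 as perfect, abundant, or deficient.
abundant

Proper divisors of 1194: sum = 1 + 2 + 3 + 6 + 199 + 398 + 597 = 1206
Since 1206 > 1194, 1194 is abundant.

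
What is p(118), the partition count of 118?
1482074143

p(n) counts ways to write n as a sum of positive integers (order ignored).
Euler's pentagonal recurrence: p(k) = p(k-1) + p(k-2) - p(k-5) - p(k-7) + p(k-12) + p(k-15) - ... (offsets j(3j∓1)/2, signs ++--, p(0)=1, p(<0)=0).
DP table for k = 0..117: p(0)=1, p(1)=1, p(2)=2, p(3)=3, p(4)=5, p(5)=7, p(6)=11, p(7)=15, p(8)=22, p(9)=30, p(10)=42, p(11)=56, p(12)=77, p(13)=101, p(14)=135, p(15)=176, p(16)=231, p(17)=297, p(18)=385, p(19)=490, p(20)=627, p(21)=792, p(22)=1002, p(23)=1255, p(24)=1575, p(25)=1958, p(26)=2436, p(27)=3010, p(28)=3718, p(29)=4565, p(30)=5604, p(31)=6842, p(32)=8349, p(33)=10143, p(34)=12310, p(35)=14883, p(36)=17977, p(37)=21637, p(38)=26015, p(39)=31185, p(40)=37338, p(41)=44583, p(42)=53174, p(43)=63261, p(44)=75175, p(45)=89134, p(46)=105558, p(47)=124754, p(48)=147273, p(49)=173525, p(50)=204226, p(51)=239943, p(52)=281589, p(53)=329931, p(54)=386155, p(55)=451276, p(56)=526823, p(57)=614154, p(58)=715220, p(59)=831820, p(60)=966467, p(61)=1121505, p(62)=1300156, p(63)=1505499, p(64)=1741630, p(65)=2012558, p(66)=2323520, p(67)=2679689, p(68)=3087735, p(69)=3554345, p(70)=4087968, p(71)=4697205, p(72)=5392783, p(73)=6185689, p(74)=7089500, p(75)=8118264, p(76)=9289091, p(77)=10619863, p(78)=12132164, p(79)=13848650, p(80)=15796476, p(81)=18004327, p(82)=20506255, p(83)=23338469, p(84)=26543660, p(85)=30167357, p(86)=34262962, p(87)=38887673, p(88)=44108109, p(89)=49995925, p(90)=56634173, p(91)=64112359, p(92)=72533807, p(93)=82010177, p(94)=92669720, p(95)=104651419, p(96)=118114304, p(97)=133230930, p(98)=150198136, p(99)=169229875, p(100)=190569292, p(101)=214481126, p(102)=241265379, p(103)=271248950, p(104)=304801365, p(105)=342325709, p(106)=384276336, p(107)=431149389, p(108)=483502844, p(109)=541946240, p(110)=607163746, p(111)=679903203, p(112)=761002156, p(113)=851376628, p(114)=952050665, p(115)=1064144451, p(116)=1188908248, p(117)=1327710076.
Final step: p(118) = p(117) + p(116) - p(113) - p(111) + p(106) + p(103) - p(96) - p(92) + p(83) + p(78) - p(67) - p(61) + p(48) + p(41) - p(26) - p(18) + p(1)
= 1327710076 + 1188908248 - 851376628 - 679903203 + 384276336 + 271248950 - 118114304 - 72533807 + 23338469 + 12132164 - 2679689 - 1121505 + 147273 + 44583 - 2436 - 385 + 1
= 1482074143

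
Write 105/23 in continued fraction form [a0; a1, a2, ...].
[4; 1, 1, 3, 3]

Euclidean algorithm steps:
105 = 4 × 23 + 13
23 = 1 × 13 + 10
13 = 1 × 10 + 3
10 = 3 × 3 + 1
3 = 3 × 1 + 0
Continued fraction: [4; 1, 1, 3, 3]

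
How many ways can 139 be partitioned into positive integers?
13610949895

p(n) counts ways to write n as a sum of positive integers (order ignored).
Euler's pentagonal recurrence: p(k) = p(k-1) + p(k-2) - p(k-5) - p(k-7) + p(k-12) + p(k-15) - ... (offsets j(3j∓1)/2, signs ++--, p(0)=1, p(<0)=0).
DP table for k = 0..138: p(0)=1, p(1)=1, p(2)=2, p(3)=3, p(4)=5, p(5)=7, p(6)=11, p(7)=15, p(8)=22, p(9)=30, p(10)=42, p(11)=56, p(12)=77, p(13)=101, p(14)=135, p(15)=176, p(16)=231, p(17)=297, p(18)=385, p(19)=490, p(20)=627, p(21)=792, p(22)=1002, p(23)=1255, p(24)=1575, p(25)=1958, p(26)=2436, p(27)=3010, p(28)=3718, p(29)=4565, p(30)=5604, p(31)=6842, p(32)=8349, p(33)=10143, p(34)=12310, p(35)=14883, p(36)=17977, p(37)=21637, p(38)=26015, p(39)=31185, p(40)=37338, p(41)=44583, p(42)=53174, p(43)=63261, p(44)=75175, p(45)=89134, p(46)=105558, p(47)=124754, p(48)=147273, p(49)=173525, p(50)=204226, p(51)=239943, p(52)=281589, p(53)=329931, p(54)=386155, p(55)=451276, p(56)=526823, p(57)=614154, p(58)=715220, p(59)=831820, p(60)=966467, p(61)=1121505, p(62)=1300156, p(63)=1505499, p(64)=1741630, p(65)=2012558, p(66)=2323520, p(67)=2679689, p(68)=3087735, p(69)=3554345, p(70)=4087968, p(71)=4697205, p(72)=5392783, p(73)=6185689, p(74)=7089500, p(75)=8118264, p(76)=9289091, p(77)=10619863, p(78)=12132164, p(79)=13848650, p(80)=15796476, p(81)=18004327, p(82)=20506255, p(83)=23338469, p(84)=26543660, p(85)=30167357, p(86)=34262962, p(87)=38887673, p(88)=44108109, p(89)=49995925, p(90)=56634173, p(91)=64112359, p(92)=72533807, p(93)=82010177, p(94)=92669720, p(95)=104651419, p(96)=118114304, p(97)=133230930, p(98)=150198136, p(99)=169229875, p(100)=190569292, p(101)=214481126, p(102)=241265379, p(103)=271248950, p(104)=304801365, p(105)=342325709, p(106)=384276336, p(107)=431149389, p(108)=483502844, p(109)=541946240, p(110)=607163746, p(111)=679903203, p(112)=761002156, p(113)=851376628, p(114)=952050665, p(115)=1064144451, p(116)=1188908248, p(117)=1327710076, p(118)=1482074143, p(119)=1653668665, p(120)=1844349560, p(121)=2056148051, p(122)=2291320912, p(123)=2552338241, p(124)=2841940500, p(125)=3163127352, p(126)=3519222692, p(127)=3913864295, p(128)=4351078600, p(129)=4835271870, p(130)=5371315400, p(131)=5964539504, p(132)=6620830889, p(133)=7346629512, p(134)=8149040695, p(135)=9035836076, p(136)=10015581680, p(137)=11097645016, p(138)=12292341831.
Final step: p(139) = p(138) + p(137) - p(134) - p(132) + p(127) + p(124) - p(117) - p(113) + p(104) + p(99) - p(88) - p(82) + p(69) + p(62) - p(47) - p(39) + p(22) + p(13)
= 12292341831 + 11097645016 - 8149040695 - 6620830889 + 3913864295 + 2841940500 - 1327710076 - 851376628 + 304801365 + 169229875 - 44108109 - 20506255 + 3554345 + 1300156 - 124754 - 31185 + 1002 + 101
= 13610949895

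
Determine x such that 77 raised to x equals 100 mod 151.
74

Baby-step giant-step with step n = ⌈√151⌉ = 13.
Baby steps 77^j mod 151 (j:value) for j=0..12: 0:1, 1:77, 2:40, 3:60, 4:90, 5:135, 6:127, 7:115, 8:97, 9:70, 10:105, 11:82, 12:123.
Giant-step multiplier: 77^(-13) ≡ 77^(150-13) = 77^137 ≡ 133 (mod 151).
Giant steps γ_i = 100·133^i mod 151: γ_0=100, γ_1=12, γ_2=86, γ_3=113, γ_4=80, γ_5=70 (in table at j=9).
x = i·n + j = 5·13 + 9 = 74.
Check: 77^74 ≡ 100 (mod 151).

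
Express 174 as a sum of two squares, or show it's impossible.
Not possible

Factorization: 174 = 2 × 3 × 29
By Fermat: n is sum of two squares iff every prime p ≡ 3 (mod 4) appears to even power.
Prime(s) ≡ 3 (mod 4) with odd exponent: [(3, 1)]
Therefore 174 cannot be expressed as a² + b².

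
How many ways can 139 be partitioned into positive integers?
13610949895

p(n) counts ways to write n as a sum of positive integers (order ignored).
Euler's pentagonal recurrence: p(k) = p(k-1) + p(k-2) - p(k-5) - p(k-7) + p(k-12) + p(k-15) - ... (offsets j(3j∓1)/2, signs ++--, p(0)=1, p(<0)=0).
DP table for k = 0..138: p(0)=1, p(1)=1, p(2)=2, p(3)=3, p(4)=5, p(5)=7, p(6)=11, p(7)=15, p(8)=22, p(9)=30, p(10)=42, p(11)=56, p(12)=77, p(13)=101, p(14)=135, p(15)=176, p(16)=231, p(17)=297, p(18)=385, p(19)=490, p(20)=627, p(21)=792, p(22)=1002, p(23)=1255, p(24)=1575, p(25)=1958, p(26)=2436, p(27)=3010, p(28)=3718, p(29)=4565, p(30)=5604, p(31)=6842, p(32)=8349, p(33)=10143, p(34)=12310, p(35)=14883, p(36)=17977, p(37)=21637, p(38)=26015, p(39)=31185, p(40)=37338, p(41)=44583, p(42)=53174, p(43)=63261, p(44)=75175, p(45)=89134, p(46)=105558, p(47)=124754, p(48)=147273, p(49)=173525, p(50)=204226, p(51)=239943, p(52)=281589, p(53)=329931, p(54)=386155, p(55)=451276, p(56)=526823, p(57)=614154, p(58)=715220, p(59)=831820, p(60)=966467, p(61)=1121505, p(62)=1300156, p(63)=1505499, p(64)=1741630, p(65)=2012558, p(66)=2323520, p(67)=2679689, p(68)=3087735, p(69)=3554345, p(70)=4087968, p(71)=4697205, p(72)=5392783, p(73)=6185689, p(74)=7089500, p(75)=8118264, p(76)=9289091, p(77)=10619863, p(78)=12132164, p(79)=13848650, p(80)=15796476, p(81)=18004327, p(82)=20506255, p(83)=23338469, p(84)=26543660, p(85)=30167357, p(86)=34262962, p(87)=38887673, p(88)=44108109, p(89)=49995925, p(90)=56634173, p(91)=64112359, p(92)=72533807, p(93)=82010177, p(94)=92669720, p(95)=104651419, p(96)=118114304, p(97)=133230930, p(98)=150198136, p(99)=169229875, p(100)=190569292, p(101)=214481126, p(102)=241265379, p(103)=271248950, p(104)=304801365, p(105)=342325709, p(106)=384276336, p(107)=431149389, p(108)=483502844, p(109)=541946240, p(110)=607163746, p(111)=679903203, p(112)=761002156, p(113)=851376628, p(114)=952050665, p(115)=1064144451, p(116)=1188908248, p(117)=1327710076, p(118)=1482074143, p(119)=1653668665, p(120)=1844349560, p(121)=2056148051, p(122)=2291320912, p(123)=2552338241, p(124)=2841940500, p(125)=3163127352, p(126)=3519222692, p(127)=3913864295, p(128)=4351078600, p(129)=4835271870, p(130)=5371315400, p(131)=5964539504, p(132)=6620830889, p(133)=7346629512, p(134)=8149040695, p(135)=9035836076, p(136)=10015581680, p(137)=11097645016, p(138)=12292341831.
Final step: p(139) = p(138) + p(137) - p(134) - p(132) + p(127) + p(124) - p(117) - p(113) + p(104) + p(99) - p(88) - p(82) + p(69) + p(62) - p(47) - p(39) + p(22) + p(13)
= 12292341831 + 11097645016 - 8149040695 - 6620830889 + 3913864295 + 2841940500 - 1327710076 - 851376628 + 304801365 + 169229875 - 44108109 - 20506255 + 3554345 + 1300156 - 124754 - 31185 + 1002 + 101
= 13610949895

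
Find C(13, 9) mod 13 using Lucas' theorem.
0

Using Lucas' theorem:
Write n=13 and k=9 in base 13:
n in base 13: [1, 0]
k in base 13: [0, 9]
C(13,9) mod 13 = ∏ C(n_i, k_i) mod 13
Digit binomials (mod 13): C(1,0) = 1; C(0,9) = 0 (k_i > n_i)
Product: 1 × 0 = 0 ≡ 0 (mod 13)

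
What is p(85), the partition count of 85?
30167357

p(n) counts ways to write n as a sum of positive integers (order ignored).
Euler's pentagonal recurrence: p(k) = p(k-1) + p(k-2) - p(k-5) - p(k-7) + p(k-12) + p(k-15) - ... (offsets j(3j∓1)/2, signs ++--, p(0)=1, p(<0)=0).
DP table for k = 0..84: p(0)=1, p(1)=1, p(2)=2, p(3)=3, p(4)=5, p(5)=7, p(6)=11, p(7)=15, p(8)=22, p(9)=30, p(10)=42, p(11)=56, p(12)=77, p(13)=101, p(14)=135, p(15)=176, p(16)=231, p(17)=297, p(18)=385, p(19)=490, p(20)=627, p(21)=792, p(22)=1002, p(23)=1255, p(24)=1575, p(25)=1958, p(26)=2436, p(27)=3010, p(28)=3718, p(29)=4565, p(30)=5604, p(31)=6842, p(32)=8349, p(33)=10143, p(34)=12310, p(35)=14883, p(36)=17977, p(37)=21637, p(38)=26015, p(39)=31185, p(40)=37338, p(41)=44583, p(42)=53174, p(43)=63261, p(44)=75175, p(45)=89134, p(46)=105558, p(47)=124754, p(48)=147273, p(49)=173525, p(50)=204226, p(51)=239943, p(52)=281589, p(53)=329931, p(54)=386155, p(55)=451276, p(56)=526823, p(57)=614154, p(58)=715220, p(59)=831820, p(60)=966467, p(61)=1121505, p(62)=1300156, p(63)=1505499, p(64)=1741630, p(65)=2012558, p(66)=2323520, p(67)=2679689, p(68)=3087735, p(69)=3554345, p(70)=4087968, p(71)=4697205, p(72)=5392783, p(73)=6185689, p(74)=7089500, p(75)=8118264, p(76)=9289091, p(77)=10619863, p(78)=12132164, p(79)=13848650, p(80)=15796476, p(81)=18004327, p(82)=20506255, p(83)=23338469, p(84)=26543660.
Final step: p(85) = p(84) + p(83) - p(80) - p(78) + p(73) + p(70) - p(63) - p(59) + p(50) + p(45) - p(34) - p(28) + p(15) + p(8)
= 26543660 + 23338469 - 15796476 - 12132164 + 6185689 + 4087968 - 1505499 - 831820 + 204226 + 89134 - 12310 - 3718 + 176 + 22
= 30167357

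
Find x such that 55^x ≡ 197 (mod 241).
15

Baby-step giant-step with step n = ⌈√241⌉ = 16.
Baby steps 55^j mod 241 (j:value) for j=0..15: 0:1, 1:55, 2:133, 3:85, 4:96, 5:219, 6:236, 7:207, 8:58, 9:57, 10:2, 11:110, 12:25, 13:170, 14:192, 15:197.
h = 197 is already in the table at j=15, so x = 15.
Check: 55^15 ≡ 197 (mod 241).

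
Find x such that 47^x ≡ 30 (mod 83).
40

Baby-step giant-step with step n = ⌈√83⌉ = 10.
Baby steps 47^j mod 83 (j:value) for j=0..9: 0:1, 1:47, 2:51, 3:73, 4:28, 5:71, 6:17, 7:52, 8:37, 9:79.
Giant-step multiplier: 47^(-10) ≡ 47^(82-10) = 47^72 ≡ 49 (mod 83).
Giant steps γ_i = 30·49^i mod 83: γ_0=30, γ_1=59, γ_2=69, γ_3=61, γ_4=1 (in table at j=0).
x = i·n + j = 4·10 + 0 = 40.
Check: 47^40 ≡ 30 (mod 83).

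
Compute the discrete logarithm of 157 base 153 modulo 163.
57

Baby-step giant-step with step n = ⌈√163⌉ = 13.
Baby steps 153^j mod 163 (j:value) for j=0..12: 0:1, 1:153, 2:100, 3:141, 4:57, 5:82, 6:158, 7:50, 8:152, 9:110, 10:41, 11:79, 12:25.
Giant-step multiplier: 153^(-13) ≡ 153^(162-13) = 153^149 ≡ 148 (mod 163).
Giant steps γ_i = 157·148^i mod 163: γ_0=157, γ_1=90, γ_2=117, γ_3=38, γ_4=82 (in table at j=5).
x = i·n + j = 4·13 + 5 = 57.
Check: 153^57 ≡ 157 (mod 163).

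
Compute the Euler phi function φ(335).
264

335 = 5 × 67
φ(n) = n × ∏(1 - 1/p) for each prime p dividing n
φ(335) = 335 × (1 - 1/5) × (1 - 1/67) = 264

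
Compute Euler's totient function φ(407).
360

407 = 11 × 37
φ(n) = n × ∏(1 - 1/p) for each prime p dividing n
φ(407) = 407 × (1 - 1/11) × (1 - 1/37) = 360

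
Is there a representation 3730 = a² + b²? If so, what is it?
3² + 61² (a=3, b=61)

Factorization: 3730 = 2 × 5 × 373
By Fermat: n is sum of two squares iff every prime p ≡ 3 (mod 4) appears to even power.
All primes ≡ 3 (mod 4) appear to even power.
Search a = 0, 1, 2, … for 3730 - a² a perfect square: first hit at a = 3: 3730 - 9 = 3721 = 61².
3730 = 3² + 61² = 9 + 3721 ✓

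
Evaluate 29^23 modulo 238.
211

Repeated squaring. Binary of 23 = 10111.
29^1 ≡ 29 (mod 238); 29^2 ≡ 127 (mod 238); 29^4 ≡ 183 (mod 238); 29^8 ≡ 169 (mod 238); 29^16 ≡ 1 (mod 238)
29^23 = 29^1 × 29^2 × 29^4 × 29^16 ≡ 211 (mod 238)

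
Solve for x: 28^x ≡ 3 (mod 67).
57

Baby-step giant-step with step n = ⌈√67⌉ = 9.
Baby steps 28^j mod 67 (j:value) for j=0..8: 0:1, 1:28, 2:47, 3:43, 4:65, 5:11, 6:40, 7:48, 8:4.
Giant-step multiplier: 28^(-9) ≡ 28^(66-9) = 28^57 ≡ 3 (mod 67).
Giant steps γ_i = 3·3^i mod 67: γ_0=3, γ_1=9, γ_2=27, γ_3=14, γ_4=42, γ_5=59, γ_6=43 (in table at j=3).
x = i·n + j = 6·9 + 3 = 57.
Check: 28^57 ≡ 3 (mod 67).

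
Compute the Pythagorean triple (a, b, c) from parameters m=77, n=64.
(1833, 9856, 10025)

Euclid's formula: a = m² - n², b = 2mn, c = m² + n²
m = 77, n = 64
a = 77² - 64² = 5929 - 4096 = 1833
b = 2 × 77 × 64 = 9856
c = 77² + 64² = 5929 + 4096 = 10025
Verification: 1833² + 9856² = 3359889 + 97140736 = 100500625 = 10025² ✓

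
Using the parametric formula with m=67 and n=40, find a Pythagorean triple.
(2889, 5360, 6089)

Euclid's formula: a = m² - n², b = 2mn, c = m² + n²
m = 67, n = 40
a = 67² - 40² = 4489 - 1600 = 2889
b = 2 × 67 × 40 = 5360
c = 67² + 40² = 4489 + 1600 = 6089
Verification: 2889² + 5360² = 8346321 + 28729600 = 37075921 = 6089² ✓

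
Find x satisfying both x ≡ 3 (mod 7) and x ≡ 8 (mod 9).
17

Using Chinese Remainder Theorem:
M = 7 × 9 = 63
M1 = 9, M2 = 7
y1 = 9^(-1) mod 7 = 4
y2 = 7^(-1) mod 9 = 4
x = (3×9×4 + 8×7×4) mod 63 = 17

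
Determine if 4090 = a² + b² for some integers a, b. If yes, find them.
11² + 63² (a=11, b=63)

Factorization: 4090 = 2 × 5 × 409
By Fermat: n is sum of two squares iff every prime p ≡ 3 (mod 4) appears to even power.
All primes ≡ 3 (mod 4) appear to even power.
Search a = 0, 1, 2, … for 4090 - a² a perfect square: first hit at a = 11: 4090 - 121 = 3969 = 63².
4090 = 11² + 63² = 121 + 3969 ✓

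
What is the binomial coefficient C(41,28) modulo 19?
0

Using Lucas' theorem:
Write n=41 and k=28 in base 19:
n in base 19: [2, 3]
k in base 19: [1, 9]
C(41,28) mod 19 = ∏ C(n_i, k_i) mod 19
Digit binomials (mod 19): C(2,1) = 2; C(3,9) = 0 (k_i > n_i)
Product: 2 × 0 = 0 ≡ 0 (mod 19)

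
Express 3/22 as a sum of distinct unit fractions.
1/8 + 1/88

Greedy algorithm:
3/22: ceiling(22/3) = 8, use 1/8
1/88: ceiling(88/1) = 88, use 1/88
Result: 3/22 = 1/8 + 1/88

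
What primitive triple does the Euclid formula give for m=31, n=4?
(945, 248, 977)

Euclid's formula: a = m² - n², b = 2mn, c = m² + n²
m = 31, n = 4
a = 31² - 4² = 961 - 16 = 945
b = 2 × 31 × 4 = 248
c = 31² + 4² = 961 + 16 = 977
Verification: 945² + 248² = 893025 + 61504 = 954529 = 977² ✓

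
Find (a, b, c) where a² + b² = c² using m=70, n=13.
(4731, 1820, 5069)

Euclid's formula: a = m² - n², b = 2mn, c = m² + n²
m = 70, n = 13
a = 70² - 13² = 4900 - 169 = 4731
b = 2 × 70 × 13 = 1820
c = 70² + 13² = 4900 + 169 = 5069
Verification: 4731² + 1820² = 22382361 + 3312400 = 25694761 = 5069² ✓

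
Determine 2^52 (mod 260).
16

Repeated squaring. Binary of 52 = 110100.
2^1 ≡ 2 (mod 260); 2^2 ≡ 4 (mod 260); 2^4 ≡ 16 (mod 260); 2^8 ≡ 256 (mod 260); 2^16 ≡ 16 (mod 260); 2^32 ≡ 256 (mod 260)
2^52 = 2^4 × 2^16 × 2^32 ≡ 16 (mod 260)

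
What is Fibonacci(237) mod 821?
471

Matrix identity: Q^n = [[F_(n+1), F_n], [F_n, F_(n-1)]] with Q = [[1,1],[1,0]].
n = 237 = 11101101₂. Square-and-multiply, entries mod 821:
Q^1 = [[1,1],[1,0]]
Q^3 = (Q^1)²·Q = [[3,2],[2,1]]
Q^7 = (Q^3)²·Q = [[21,13],[13,8]]
Q^14 = (Q^7)² = [[610,377],[377,233]]
Q^29 = (Q^14)²·Q = [[367,283],[283,84]]
Q^59 = (Q^29)²·Q = [[54,497],[497,378]]
Q^118 = (Q^59)² = [[341,423],[423,739]]
Q^237 = (Q^118)²·Q = [[14,471],[471,364]]
F_237 mod 821 = Q^237[0][1] = 471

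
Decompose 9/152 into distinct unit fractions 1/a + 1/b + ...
1/17 + 1/2584

Greedy algorithm:
9/152: ceiling(152/9) = 17, use 1/17
1/2584: ceiling(2584/1) = 2584, use 1/2584
Result: 9/152 = 1/17 + 1/2584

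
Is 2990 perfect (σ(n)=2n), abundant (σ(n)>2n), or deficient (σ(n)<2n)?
abundant

Proper divisors of 2990: sum = 1 + 2 + 5 + 10 + 13 + 23 + 26 + 46 + 65 + 115 + 130 + 230 + 299 + 598 + 1495 = 3058
Since 3058 > 2990, 2990 is abundant.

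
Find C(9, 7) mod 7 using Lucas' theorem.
1

Using Lucas' theorem:
Write n=9 and k=7 in base 7:
n in base 7: [1, 2]
k in base 7: [1, 0]
C(9,7) mod 7 = ∏ C(n_i, k_i) mod 7
Digit binomials (mod 7): C(1,1) = 1; C(2,0) = 1
Product: 1 × 1 = 1 ≡ 1 (mod 7)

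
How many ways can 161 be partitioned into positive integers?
118159068427

p(n) counts ways to write n as a sum of positive integers (order ignored).
Euler's pentagonal recurrence: p(k) = p(k-1) + p(k-2) - p(k-5) - p(k-7) + p(k-12) + p(k-15) - ... (offsets j(3j∓1)/2, signs ++--, p(0)=1, p(<0)=0).
DP table for k = 0..160: p(0)=1, p(1)=1, p(2)=2, p(3)=3, p(4)=5, p(5)=7, p(6)=11, p(7)=15, p(8)=22, p(9)=30, p(10)=42, p(11)=56, p(12)=77, p(13)=101, p(14)=135, p(15)=176, p(16)=231, p(17)=297, p(18)=385, p(19)=490, p(20)=627, p(21)=792, p(22)=1002, p(23)=1255, p(24)=1575, p(25)=1958, p(26)=2436, p(27)=3010, p(28)=3718, p(29)=4565, p(30)=5604, p(31)=6842, p(32)=8349, p(33)=10143, p(34)=12310, p(35)=14883, p(36)=17977, p(37)=21637, p(38)=26015, p(39)=31185, p(40)=37338, p(41)=44583, p(42)=53174, p(43)=63261, p(44)=75175, p(45)=89134, p(46)=105558, p(47)=124754, p(48)=147273, p(49)=173525, p(50)=204226, p(51)=239943, p(52)=281589, p(53)=329931, p(54)=386155, p(55)=451276, p(56)=526823, p(57)=614154, p(58)=715220, p(59)=831820, p(60)=966467, p(61)=1121505, p(62)=1300156, p(63)=1505499, p(64)=1741630, p(65)=2012558, p(66)=2323520, p(67)=2679689, p(68)=3087735, p(69)=3554345, p(70)=4087968, p(71)=4697205, p(72)=5392783, p(73)=6185689, p(74)=7089500, p(75)=8118264, p(76)=9289091, p(77)=10619863, p(78)=12132164, p(79)=13848650, p(80)=15796476, p(81)=18004327, p(82)=20506255, p(83)=23338469, p(84)=26543660, p(85)=30167357, p(86)=34262962, p(87)=38887673, p(88)=44108109, p(89)=49995925, p(90)=56634173, p(91)=64112359, p(92)=72533807, p(93)=82010177, p(94)=92669720, p(95)=104651419, p(96)=118114304, p(97)=133230930, p(98)=150198136, p(99)=169229875, p(100)=190569292, p(101)=214481126, p(102)=241265379, p(103)=271248950, p(104)=304801365, p(105)=342325709, p(106)=384276336, p(107)=431149389, p(108)=483502844, p(109)=541946240, p(110)=607163746, p(111)=679903203, p(112)=761002156, p(113)=851376628, p(114)=952050665, p(115)=1064144451, p(116)=1188908248, p(117)=1327710076, p(118)=1482074143, p(119)=1653668665, p(120)=1844349560, p(121)=2056148051, p(122)=2291320912, p(123)=2552338241, p(124)=2841940500, p(125)=3163127352, p(126)=3519222692, p(127)=3913864295, p(128)=4351078600, p(129)=4835271870, p(130)=5371315400, p(131)=5964539504, p(132)=6620830889, p(133)=7346629512, p(134)=8149040695, p(135)=9035836076, p(136)=10015581680, p(137)=11097645016, p(138)=12292341831, p(139)=13610949895, p(140)=15065878135, p(141)=16670689208, p(142)=18440293320, p(143)=20390982757, p(144)=22540654445, p(145)=24908858009, p(146)=27517052599, p(147)=30388671978, p(148)=33549419497, p(149)=37027355200, p(150)=40853235313, p(151)=45060624582, p(152)=49686288421, p(153)=54770336324, p(154)=60356673280, p(155)=66493182097, p(156)=73232243759, p(157)=80630964769, p(158)=88751778802, p(159)=97662728555, p(160)=107438159466.
Final step: p(161) = p(160) + p(159) - p(156) - p(154) + p(149) + p(146) - p(139) - p(135) + p(126) + p(121) - p(110) - p(104) + p(91) + p(84) - p(69) - p(61) + p(44) + p(35) - p(16) - p(6)
= 107438159466 + 97662728555 - 73232243759 - 60356673280 + 37027355200 + 27517052599 - 13610949895 - 9035836076 + 3519222692 + 2056148051 - 607163746 - 304801365 + 64112359 + 26543660 - 3554345 - 1121505 + 75175 + 14883 - 231 - 11
= 118159068427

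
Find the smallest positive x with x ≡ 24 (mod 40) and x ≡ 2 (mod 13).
184

Using Chinese Remainder Theorem:
M = 40 × 13 = 520
M1 = 13, M2 = 40
y1 = 13^(-1) mod 40 = 37
y2 = 40^(-1) mod 13 = 1
x = (24×13×37 + 2×40×1) mod 520 = 184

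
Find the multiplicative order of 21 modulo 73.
24

73 is prime, so ord(21) divides φ(73) = 72.
Divisors of 72: 1, 2, 3, 4, 6, 8, 9, 12, 18, 24, 36, 72.
Repeated squaring: 21^1 ≡ 21, 21^2 ≡ 3, 21^4 ≡ 9, 21^8 ≡ 8, 21^16 ≡ 64, 21^32 ≡ 8, 21^64 ≡ 64 (mod 73).
Test 21^d mod 73 for each divisor d in increasing order:
21^1 ≡ 21
21^2 ≡ 3
21^3 = 21^2·21^1 ≡ 63
21^4 ≡ 9
21^6 = 21^4·21^2 ≡ 27
21^8 ≡ 8
21^9 = 21^8·21^1 ≡ 22
21^12 = 21^8·21^4 ≡ 72
21^18 = 21^16·21^2 ≡ 46
21^24 = 21^16·21^8 ≡ 1  ← first divisor giving 1
The order is 24.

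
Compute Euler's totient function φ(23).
22

23 = 23
φ(n) = n × ∏(1 - 1/p) for each prime p dividing n
φ(23) = 23 × (1 - 1/23) = 22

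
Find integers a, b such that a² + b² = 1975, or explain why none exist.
Not possible

Factorization: 1975 = 5^2 × 79
By Fermat: n is sum of two squares iff every prime p ≡ 3 (mod 4) appears to even power.
Prime(s) ≡ 3 (mod 4) with odd exponent: [(79, 1)]
Therefore 1975 cannot be expressed as a² + b².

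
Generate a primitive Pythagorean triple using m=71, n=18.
(4717, 2556, 5365)

Euclid's formula: a = m² - n², b = 2mn, c = m² + n²
m = 71, n = 18
a = 71² - 18² = 5041 - 324 = 4717
b = 2 × 71 × 18 = 2556
c = 71² + 18² = 5041 + 324 = 5365
Verification: 4717² + 2556² = 22250089 + 6533136 = 28783225 = 5365² ✓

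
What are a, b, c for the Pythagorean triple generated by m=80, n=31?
(5439, 4960, 7361)

Euclid's formula: a = m² - n², b = 2mn, c = m² + n²
m = 80, n = 31
a = 80² - 31² = 6400 - 961 = 5439
b = 2 × 80 × 31 = 4960
c = 80² + 31² = 6400 + 961 = 7361
Verification: 5439² + 4960² = 29582721 + 24601600 = 54184321 = 7361² ✓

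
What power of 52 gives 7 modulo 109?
76

Baby-step giant-step with step n = ⌈√109⌉ = 11.
Baby steps 52^j mod 109 (j:value) for j=0..10: 0:1, 1:52, 2:88, 3:107, 4:5, 5:42, 6:4, 7:99, 8:25, 9:101, 10:20.
Giant-step multiplier: 52^(-11) ≡ 52^(108-11) = 52^97 ≡ 85 (mod 109).
Giant steps γ_i = 7·85^i mod 109: γ_0=7, γ_1=50, γ_2=108, γ_3=24, γ_4=78, γ_5=90, γ_6=20 (in table at j=10).
x = i·n + j = 6·11 + 10 = 76.
Check: 52^76 ≡ 7 (mod 109).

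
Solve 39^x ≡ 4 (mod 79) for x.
76

Baby-step giant-step with step n = ⌈√79⌉ = 9.
Baby steps 39^j mod 79 (j:value) for j=0..8: 0:1, 1:39, 2:20, 3:69, 4:5, 5:37, 6:21, 7:29, 8:25.
Giant-step multiplier: 39^(-9) ≡ 39^(78-9) = 39^69 ≡ 41 (mod 79).
Giant steps γ_i = 4·41^i mod 79: γ_0=4, γ_1=6, γ_2=9, γ_3=53, γ_4=40, γ_5=60, γ_6=11, γ_7=56, γ_8=5 (in table at j=4).
x = i·n + j = 8·9 + 4 = 76.
Check: 39^76 ≡ 4 (mod 79).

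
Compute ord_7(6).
2

7 is prime, so ord(6) divides φ(7) = 6.
Divisors of 6: 1, 2, 3, 6.
Repeated squaring: 6^1 ≡ 6, 6^2 ≡ 1, 6^4 ≡ 1 (mod 7).
Test 6^d mod 7 for each divisor d in increasing order:
6^1 ≡ 6
6^2 ≡ 1  ← first divisor giving 1
The order is 2.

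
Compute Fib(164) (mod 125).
48

Matrix identity: Q^n = [[F_(n+1), F_n], [F_n, F_(n-1)]] with Q = [[1,1],[1,0]].
n = 164 = 10100100₂. Square-and-multiply, entries mod 125:
Q^1 = [[1,1],[1,0]]
Q^2 = (Q^1)² = [[2,1],[1,1]]
Q^5 = (Q^2)²·Q = [[8,5],[5,3]]
Q^10 = (Q^5)² = [[89,55],[55,34]]
Q^20 = (Q^10)² = [[71,15],[15,56]]
Q^41 = (Q^20)²·Q = [[46,16],[16,30]]
Q^82 = (Q^41)² = [[122,91],[91,31]]
Q^164 = (Q^82)² = [[40,48],[48,117]]
F_164 mod 125 = Q^164[0][1] = 48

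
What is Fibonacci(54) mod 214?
198

Matrix identity: Q^n = [[F_(n+1), F_n], [F_n, F_(n-1)]] with Q = [[1,1],[1,0]].
n = 54 = 110110₂. Square-and-multiply, entries mod 214:
Q^1 = [[1,1],[1,0]]
Q^3 = (Q^1)²·Q = [[3,2],[2,1]]
Q^6 = (Q^3)² = [[13,8],[8,5]]
Q^13 = (Q^6)²·Q = [[163,19],[19,144]]
Q^27 = (Q^13)²·Q = [[21,180],[180,55]]
Q^54 = (Q^27)² = [[99,198],[198,115]]
F_54 mod 214 = Q^54[0][1] = 198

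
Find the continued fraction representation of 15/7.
[2; 7]

Euclidean algorithm steps:
15 = 2 × 7 + 1
7 = 7 × 1 + 0
Continued fraction: [2; 7]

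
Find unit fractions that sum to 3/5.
1/2 + 1/10

Greedy algorithm:
3/5: ceiling(5/3) = 2, use 1/2
1/10: ceiling(10/1) = 10, use 1/10
Result: 3/5 = 1/2 + 1/10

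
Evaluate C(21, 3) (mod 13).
4

Using Lucas' theorem:
Write n=21 and k=3 in base 13:
n in base 13: [1, 8]
k in base 13: [0, 3]
C(21,3) mod 13 = ∏ C(n_i, k_i) mod 13
Digit binomials (mod 13): C(1,0) = 1; C(8,3) = 56 ≡ 4
Product: 1 × 4 = 4 ≡ 4 (mod 13)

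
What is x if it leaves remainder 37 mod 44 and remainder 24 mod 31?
1357

Using Chinese Remainder Theorem:
M = 44 × 31 = 1364
M1 = 31, M2 = 44
y1 = 31^(-1) mod 44 = 27
y2 = 44^(-1) mod 31 = 12
x = (37×31×27 + 24×44×12) mod 1364 = 1357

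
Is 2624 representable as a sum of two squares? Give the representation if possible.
32² + 40² (a=32, b=40)

Factorization: 2624 = 2^6 × 41
By Fermat: n is sum of two squares iff every prime p ≡ 3 (mod 4) appears to even power.
All primes ≡ 3 (mod 4) appear to even power.
Search a = 0, 1, 2, … for 2624 - a² a perfect square: first hit at a = 32: 2624 - 1024 = 1600 = 40².
2624 = 32² + 40² = 1024 + 1600 ✓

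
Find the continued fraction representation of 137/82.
[1; 1, 2, 27]

Euclidean algorithm steps:
137 = 1 × 82 + 55
82 = 1 × 55 + 27
55 = 2 × 27 + 1
27 = 27 × 1 + 0
Continued fraction: [1; 1, 2, 27]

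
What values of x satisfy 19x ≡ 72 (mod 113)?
x ≡ 93 (mod 113)

gcd(19, 113) = 1, which divides 72, so solutions exist.
Find 19^(-1) mod 113 by the extended Euclidean algorithm:
113 = 5 × 19 + 18  ⟹  18 = (1)·113 + (-5)·19
19 = 1 × 18 + 1  ⟹  1 = (-1)·113 + (6)·19
So (6)·19 ≡ 1 (mod 113), i.e. 19^(-1) ≡ 6 (mod 113).
x ≡ 6 × 72 = 432 ≡ 93 (mod 113).
Check: 19 × 93 = 1767 ≡ 72 (mod 113).
Unique solution: x ≡ 93 (mod 113)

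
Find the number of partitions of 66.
2323520

p(n) counts ways to write n as a sum of positive integers (order ignored).
Euler's pentagonal recurrence: p(k) = p(k-1) + p(k-2) - p(k-5) - p(k-7) + p(k-12) + p(k-15) - ... (offsets j(3j∓1)/2, signs ++--, p(0)=1, p(<0)=0).
DP table for k = 0..65: p(0)=1, p(1)=1, p(2)=2, p(3)=3, p(4)=5, p(5)=7, p(6)=11, p(7)=15, p(8)=22, p(9)=30, p(10)=42, p(11)=56, p(12)=77, p(13)=101, p(14)=135, p(15)=176, p(16)=231, p(17)=297, p(18)=385, p(19)=490, p(20)=627, p(21)=792, p(22)=1002, p(23)=1255, p(24)=1575, p(25)=1958, p(26)=2436, p(27)=3010, p(28)=3718, p(29)=4565, p(30)=5604, p(31)=6842, p(32)=8349, p(33)=10143, p(34)=12310, p(35)=14883, p(36)=17977, p(37)=21637, p(38)=26015, p(39)=31185, p(40)=37338, p(41)=44583, p(42)=53174, p(43)=63261, p(44)=75175, p(45)=89134, p(46)=105558, p(47)=124754, p(48)=147273, p(49)=173525, p(50)=204226, p(51)=239943, p(52)=281589, p(53)=329931, p(54)=386155, p(55)=451276, p(56)=526823, p(57)=614154, p(58)=715220, p(59)=831820, p(60)=966467, p(61)=1121505, p(62)=1300156, p(63)=1505499, p(64)=1741630, p(65)=2012558.
Final step: p(66) = p(65) + p(64) - p(61) - p(59) + p(54) + p(51) - p(44) - p(40) + p(31) + p(26) - p(15) - p(9)
= 2012558 + 1741630 - 1121505 - 831820 + 386155 + 239943 - 75175 - 37338 + 6842 + 2436 - 176 - 30
= 2323520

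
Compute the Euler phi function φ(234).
72

234 = 2 × 3^2 × 13
φ(n) = n × ∏(1 - 1/p) for each prime p dividing n
φ(234) = 234 × (1 - 1/2) × (1 - 1/3) × (1 - 1/13) = 72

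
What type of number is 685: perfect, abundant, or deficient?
deficient

Proper divisors of 685: sum = 1 + 5 + 137 = 143
Since 143 < 685, 685 is deficient.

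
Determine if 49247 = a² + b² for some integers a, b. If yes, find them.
Not possible

Factorization: 49247 = 11^3 × 37
By Fermat: n is sum of two squares iff every prime p ≡ 3 (mod 4) appears to even power.
Prime(s) ≡ 3 (mod 4) with odd exponent: [(11, 3)]
Therefore 49247 cannot be expressed as a² + b².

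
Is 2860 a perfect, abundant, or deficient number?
abundant

Proper divisors of 2860: sum = 1 + 2 + 4 + 5 + 10 + 11 + 13 + 20 + ... + 286 + 572 + 715 + 1430 (23 divisors) = 4196
Since 4196 > 2860, 2860 is abundant.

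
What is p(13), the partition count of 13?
101

p(n) counts ways to write n as a sum of positive integers (order ignored).
Euler's pentagonal recurrence: p(k) = p(k-1) + p(k-2) - p(k-5) - p(k-7) + p(k-12) + p(k-15) - ... (offsets j(3j∓1)/2, signs ++--, p(0)=1, p(<0)=0).
DP table for k = 0..12: p(0)=1, p(1)=1, p(2)=2, p(3)=3, p(4)=5, p(5)=7, p(6)=11, p(7)=15, p(8)=22, p(9)=30, p(10)=42, p(11)=56, p(12)=77.
Final step: p(13) = p(12) + p(11) - p(8) - p(6) + p(1)
= 77 + 56 - 22 - 11 + 1
= 101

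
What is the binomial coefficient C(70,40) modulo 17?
0

Using Lucas' theorem:
Write n=70 and k=40 in base 17:
n in base 17: [4, 2]
k in base 17: [2, 6]
C(70,40) mod 17 = ∏ C(n_i, k_i) mod 17
Digit binomials (mod 17): C(4,2) = 6; C(2,6) = 0 (k_i > n_i)
Product: 6 × 0 = 0 ≡ 0 (mod 17)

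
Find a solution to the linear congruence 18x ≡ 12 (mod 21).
x ≡ 3 (mod 7)

gcd(18, 21) = 3, which divides 12, so solutions exist.
Divide through by 3: 6x ≡ 4 (mod 7).
Find 6^(-1) mod 7 by the extended Euclidean algorithm:
7 = 1 × 6 + 1  ⟹  1 = (1)·7 + (-1)·6
So (-1)·6 ≡ 1 (mod 7), i.e. 6^(-1) ≡ -1 ≡ 6 (mod 7).
x ≡ 6 × 4 = 24 ≡ 3 (mod 7).
Check: 18 × 3 = 54 ≡ 12 (mod 21).
x ≡ 3 (mod 7), giving 3 solutions mod 21.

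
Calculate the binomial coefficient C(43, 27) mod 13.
12

Using Lucas' theorem:
Write n=43 and k=27 in base 13:
n in base 13: [3, 4]
k in base 13: [2, 1]
C(43,27) mod 13 = ∏ C(n_i, k_i) mod 13
Digit binomials (mod 13): C(3,2) = 3; C(4,1) = 4
Product: 3 × 4 = 12 ≡ 12 (mod 13)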